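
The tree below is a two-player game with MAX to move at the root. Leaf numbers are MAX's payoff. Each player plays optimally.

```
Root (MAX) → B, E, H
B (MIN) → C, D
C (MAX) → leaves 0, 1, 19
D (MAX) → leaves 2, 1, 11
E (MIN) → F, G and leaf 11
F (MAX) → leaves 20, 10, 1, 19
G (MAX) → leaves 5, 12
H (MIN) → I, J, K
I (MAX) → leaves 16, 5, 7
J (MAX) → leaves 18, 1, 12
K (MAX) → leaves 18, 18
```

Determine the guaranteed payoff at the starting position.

C (MAX): max(0, 1, 19) = 19
D (MAX): max(2, 1, 11) = 11
B (MIN): min(19, 11) = 11
F (MAX): max(20, 10, 1, 19) = 20
G (MAX): max(5, 12) = 12
E (MIN): min(20, 12, 11) = 11
I (MAX): max(16, 5, 7) = 16
J (MAX): max(18, 1, 12) = 18
K (MAX): max(18, 18) = 18
H (MIN): min(16, 18, 18) = 16
Root (MAX): max(11, 11, 16) = 16

16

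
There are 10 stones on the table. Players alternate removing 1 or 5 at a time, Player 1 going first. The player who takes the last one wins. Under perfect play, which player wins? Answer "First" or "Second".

i:   0  1  2  3  4  5  6  7  8  9 10
     L  W  L  W  L  W  L  W  L  W  L
Position 10 is L, so the second player wins.

Second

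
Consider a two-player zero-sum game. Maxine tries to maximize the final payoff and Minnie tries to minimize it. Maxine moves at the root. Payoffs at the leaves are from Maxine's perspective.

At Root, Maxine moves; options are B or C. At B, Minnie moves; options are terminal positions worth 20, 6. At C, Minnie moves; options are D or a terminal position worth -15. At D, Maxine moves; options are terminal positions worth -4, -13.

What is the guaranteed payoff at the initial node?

6

B (Minnie): min(20, 6) = 6
D (Maxine): max(-4, -13) = -4
C (Minnie): min(-4, -15) = -15
Root (Maxine): max(6, -15) = 6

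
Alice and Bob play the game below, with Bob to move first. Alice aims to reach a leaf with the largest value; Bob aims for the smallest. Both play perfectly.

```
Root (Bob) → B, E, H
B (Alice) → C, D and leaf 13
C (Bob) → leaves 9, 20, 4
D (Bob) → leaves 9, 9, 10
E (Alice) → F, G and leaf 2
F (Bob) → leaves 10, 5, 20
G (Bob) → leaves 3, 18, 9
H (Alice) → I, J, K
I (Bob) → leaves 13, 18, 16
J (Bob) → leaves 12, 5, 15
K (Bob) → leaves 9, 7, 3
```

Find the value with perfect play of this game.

C (Bob): min(9, 20, 4) = 4
D (Bob): min(9, 9, 10) = 9
B (Alice): max(4, 9, 13) = 13
F (Bob): min(10, 5, 20) = 5
G (Bob): min(3, 18, 9) = 3
E (Alice): max(5, 3, 2) = 5
I (Bob): min(13, 18, 16) = 13
J (Bob): min(12, 5, 15) = 5
K (Bob): min(9, 7, 3) = 3
H (Alice): max(13, 5, 3) = 13
Root (Bob): min(13, 5, 13) = 5

5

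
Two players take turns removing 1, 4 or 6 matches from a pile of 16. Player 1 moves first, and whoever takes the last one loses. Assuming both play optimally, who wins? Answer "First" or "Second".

Compute winning (W) and losing (L) positions by backward induction:
i:   0  1  2  3  4  5  6  7  8  9 10 11 12 13 14 15 16
     W  L  W  L  W  W  L  W  L  W  W  L  W  L  W  W  L
Position 16 is L, so the second player wins.

Second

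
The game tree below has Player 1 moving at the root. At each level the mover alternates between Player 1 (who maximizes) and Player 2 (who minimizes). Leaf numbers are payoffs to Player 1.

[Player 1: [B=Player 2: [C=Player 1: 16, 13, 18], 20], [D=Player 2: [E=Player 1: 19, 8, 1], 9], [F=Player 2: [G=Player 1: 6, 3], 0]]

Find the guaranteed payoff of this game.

18

C (Player 1): max(16, 13, 18) = 18
B (Player 2): min(18, 20) = 18
E (Player 1): max(19, 8, 1) = 19
D (Player 2): min(19, 9) = 9
G (Player 1): max(6, 3) = 6
F (Player 2): min(6, 0) = 0
Root (Player 1): max(18, 9, 0) = 18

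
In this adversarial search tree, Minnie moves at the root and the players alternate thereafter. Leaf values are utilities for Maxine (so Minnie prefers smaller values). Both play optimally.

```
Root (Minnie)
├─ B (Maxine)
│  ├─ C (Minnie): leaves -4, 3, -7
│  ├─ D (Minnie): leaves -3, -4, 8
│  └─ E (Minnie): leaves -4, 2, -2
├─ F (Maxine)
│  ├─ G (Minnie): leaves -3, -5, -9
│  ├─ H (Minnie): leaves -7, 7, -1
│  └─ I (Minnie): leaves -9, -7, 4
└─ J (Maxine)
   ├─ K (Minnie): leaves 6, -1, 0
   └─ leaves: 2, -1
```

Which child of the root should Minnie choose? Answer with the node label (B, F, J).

F

C (Minnie): min(-4, 3, -7) = -7
D (Minnie): min(-3, -4, 8) = -4
E (Minnie): min(-4, 2, -2) = -4
B (Maxine): max(-7, -4, -4) = -4
G (Minnie): min(-3, -5, -9) = -9
H (Minnie): min(-7, 7, -1) = -7
I (Minnie): min(-9, -7, 4) = -9
F (Maxine): max(-9, -7, -9) = -7
K (Minnie): min(6, -1, 0) = -1
J (Maxine): max(-1, 2, -1) = 2
Root (Minnie): min(-4, -7, 2) = -7
Minnie picks the child with the lowest value: F (value -7).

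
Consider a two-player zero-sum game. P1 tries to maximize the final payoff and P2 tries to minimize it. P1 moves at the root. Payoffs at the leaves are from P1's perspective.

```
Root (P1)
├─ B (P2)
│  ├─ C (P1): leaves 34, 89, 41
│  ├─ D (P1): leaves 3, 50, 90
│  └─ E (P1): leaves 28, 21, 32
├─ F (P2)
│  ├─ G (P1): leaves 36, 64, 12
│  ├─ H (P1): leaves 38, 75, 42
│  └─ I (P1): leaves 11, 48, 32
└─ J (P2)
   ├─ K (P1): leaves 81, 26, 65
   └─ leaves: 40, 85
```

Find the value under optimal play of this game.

48

C (P1): max(34, 89, 41) = 89
D (P1): max(3, 50, 90) = 90
E (P1): max(28, 21, 32) = 32
B (P2): min(89, 90, 32) = 32
G (P1): max(36, 64, 12) = 64
H (P1): max(38, 75, 42) = 75
I (P1): max(11, 48, 32) = 48
F (P2): min(64, 75, 48) = 48
K (P1): max(81, 26, 65) = 81
J (P2): min(81, 40, 85) = 40
Root (P1): max(32, 48, 40) = 48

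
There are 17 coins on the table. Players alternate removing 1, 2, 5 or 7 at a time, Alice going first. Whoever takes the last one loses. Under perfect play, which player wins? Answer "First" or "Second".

First

Positions where the player to move wins (W) vs loses (L):
i:   0  1  2  3  4  5  6  7  8  9 10 11 12 13 14 15 16 17
     W  L  W  W  L  W  W  L  W  W  L  W  W  L  W  W  L  W
Position 17 is W, so the first player wins.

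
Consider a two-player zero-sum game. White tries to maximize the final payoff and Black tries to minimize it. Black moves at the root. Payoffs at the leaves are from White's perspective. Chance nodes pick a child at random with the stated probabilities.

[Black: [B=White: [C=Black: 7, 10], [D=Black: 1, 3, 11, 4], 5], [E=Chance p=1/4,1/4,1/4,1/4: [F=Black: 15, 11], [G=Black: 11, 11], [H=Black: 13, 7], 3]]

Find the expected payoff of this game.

7

C (Black): min(7, 10) = 7
D (Black): min(1, 3, 11, 4) = 1
B (White): max(7, 1, 5) = 7
F (Black): min(15, 11) = 11
G (Black): min(11, 11) = 11
H (Black): min(13, 7) = 7
E (Chance): 1/4·11 + 1/4·11 + 1/4·7 + 1/4·3 = 8
Root (Black): min(7, 8) = 7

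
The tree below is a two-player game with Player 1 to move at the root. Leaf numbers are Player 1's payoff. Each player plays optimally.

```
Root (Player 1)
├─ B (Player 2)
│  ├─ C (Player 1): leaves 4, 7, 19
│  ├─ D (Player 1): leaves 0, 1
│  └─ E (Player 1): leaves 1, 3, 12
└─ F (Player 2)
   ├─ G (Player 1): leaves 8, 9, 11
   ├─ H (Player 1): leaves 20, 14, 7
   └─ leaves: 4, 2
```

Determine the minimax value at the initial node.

2

C (Player 1): max(4, 7, 19) = 19
D (Player 1): max(0, 1) = 1
E (Player 1): max(1, 3, 12) = 12
B (Player 2): min(19, 1, 12) = 1
G (Player 1): max(8, 9, 11) = 11
H (Player 1): max(20, 14, 7) = 20
F (Player 2): min(11, 20, 4, 2) = 2
Root (Player 1): max(1, 2) = 2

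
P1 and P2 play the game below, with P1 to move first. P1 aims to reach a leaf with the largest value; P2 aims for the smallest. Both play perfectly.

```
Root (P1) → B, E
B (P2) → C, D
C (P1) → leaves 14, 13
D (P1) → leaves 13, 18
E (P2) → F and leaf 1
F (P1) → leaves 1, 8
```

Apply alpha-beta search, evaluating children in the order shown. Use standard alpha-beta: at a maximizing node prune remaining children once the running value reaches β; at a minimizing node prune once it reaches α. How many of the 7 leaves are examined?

6

C [α=-∞,β=+∞]: v=14
D [α=-∞,β=14]: v=18
B [α=-∞,β=+∞]: v=14
F [α=14,β=+∞]: v=8
E [α=14,β=+∞]: v=8 after child 1 ≤ α → α-cutoff, skip 1
Root [α=-∞,β=+∞]: v=14
Leaves evaluated: 6 of 7.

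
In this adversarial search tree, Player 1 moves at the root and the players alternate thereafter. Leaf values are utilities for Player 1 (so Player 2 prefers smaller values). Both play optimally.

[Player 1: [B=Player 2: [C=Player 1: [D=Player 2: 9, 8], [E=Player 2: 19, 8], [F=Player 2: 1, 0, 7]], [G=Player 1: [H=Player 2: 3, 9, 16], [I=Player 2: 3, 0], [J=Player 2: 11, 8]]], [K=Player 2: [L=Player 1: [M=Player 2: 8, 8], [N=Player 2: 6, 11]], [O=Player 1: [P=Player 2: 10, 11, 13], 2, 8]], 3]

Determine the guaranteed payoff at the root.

8

D (Player 2): min(9, 8) = 8
E (Player 2): min(19, 8) = 8
F (Player 2): min(1, 0, 7) = 0
C (Player 1): max(8, 8, 0) = 8
H (Player 2): min(3, 9, 16) = 3
I (Player 2): min(3, 0) = 0
J (Player 2): min(11, 8) = 8
G (Player 1): max(3, 0, 8) = 8
B (Player 2): min(8, 8) = 8
M (Player 2): min(8, 8) = 8
N (Player 2): min(6, 11) = 6
L (Player 1): max(8, 6) = 8
P (Player 2): min(10, 11, 13) = 10
O (Player 1): max(10, 2, 8) = 10
K (Player 2): min(8, 10) = 8
Root (Player 1): max(8, 8, 3) = 8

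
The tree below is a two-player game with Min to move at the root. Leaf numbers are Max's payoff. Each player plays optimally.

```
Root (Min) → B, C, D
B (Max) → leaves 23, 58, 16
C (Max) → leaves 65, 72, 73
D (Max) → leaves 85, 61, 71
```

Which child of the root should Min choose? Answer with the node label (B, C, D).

B

B (Max): max(23, 58, 16) = 58
C (Max): max(65, 72, 73) = 73
D (Max): max(85, 61, 71) = 85
Root (Min): min(58, 73, 85) = 58
Min picks the child with the lowest value: B (value 58).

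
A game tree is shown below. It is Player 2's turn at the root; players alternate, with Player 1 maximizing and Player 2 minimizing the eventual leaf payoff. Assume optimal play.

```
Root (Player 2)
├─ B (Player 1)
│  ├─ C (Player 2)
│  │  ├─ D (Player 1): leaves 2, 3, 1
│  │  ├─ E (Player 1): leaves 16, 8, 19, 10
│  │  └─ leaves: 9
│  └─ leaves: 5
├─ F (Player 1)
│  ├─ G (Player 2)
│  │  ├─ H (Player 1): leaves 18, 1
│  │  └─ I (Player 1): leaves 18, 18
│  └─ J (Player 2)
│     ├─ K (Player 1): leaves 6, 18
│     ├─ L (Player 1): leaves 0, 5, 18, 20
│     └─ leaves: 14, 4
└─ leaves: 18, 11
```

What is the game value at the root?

5

D (Player 1): max(2, 3, 1) = 3
E (Player 1): max(16, 8, 19, 10) = 19
C (Player 2): min(3, 19, 9) = 3
B (Player 1): max(3, 5) = 5
H (Player 1): max(18, 1) = 18
I (Player 1): max(18, 18) = 18
G (Player 2): min(18, 18) = 18
K (Player 1): max(6, 18) = 18
L (Player 1): max(0, 5, 18, 20) = 20
J (Player 2): min(18, 20, 14, 4) = 4
F (Player 1): max(18, 4) = 18
Root (Player 2): min(5, 18, 18, 11) = 5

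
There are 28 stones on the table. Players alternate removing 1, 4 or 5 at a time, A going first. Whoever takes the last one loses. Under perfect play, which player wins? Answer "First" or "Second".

Positions where the player to move wins (W) vs loses (L):
i:   0  1  2  3  4  5  6  7  8  9 10 11 12 13 14 15 16 17 18 19 20 21 22 23 24 25 26 27 28
     W  L  W  L  W  W  W  W  W  L  W  L  W  W  W  W  W  L  W  L  W  W  W  W  W  L  W  L  W
Position 28 is W, so the first player wins.

First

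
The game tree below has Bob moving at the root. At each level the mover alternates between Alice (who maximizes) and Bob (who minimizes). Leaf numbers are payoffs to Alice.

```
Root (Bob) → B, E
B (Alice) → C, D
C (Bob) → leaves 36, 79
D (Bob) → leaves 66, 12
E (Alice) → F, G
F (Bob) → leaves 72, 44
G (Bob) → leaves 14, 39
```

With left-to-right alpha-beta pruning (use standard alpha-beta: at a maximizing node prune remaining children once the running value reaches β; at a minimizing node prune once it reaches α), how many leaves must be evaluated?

6

C [α=-∞,β=+∞]: v=36
D [α=36,β=+∞]: v=12
B [α=-∞,β=+∞]: v=36
F [α=-∞,β=36]: v=44
E [α=-∞,β=36]: v=44 after child 1 ≥ β → β-cutoff, skip 1
Root [α=-∞,β=+∞]: v=36
Leaves evaluated: 6 of 8.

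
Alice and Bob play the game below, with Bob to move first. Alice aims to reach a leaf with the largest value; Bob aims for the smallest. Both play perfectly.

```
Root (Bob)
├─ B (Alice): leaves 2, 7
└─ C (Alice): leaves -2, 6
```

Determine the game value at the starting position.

B (Alice): max(2, 7) = 7
C (Alice): max(-2, 6) = 6
Root (Bob): min(7, 6) = 6

6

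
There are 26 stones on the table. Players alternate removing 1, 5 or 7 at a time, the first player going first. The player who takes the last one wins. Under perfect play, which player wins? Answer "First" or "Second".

Positions where the player to move wins (W) vs loses (L):
i:   0  1  2  3  4  5  6  7  8  9 10 11 12 13 14 15 16 17 18 19 20 21 22 23 24 25 26
     L  W  L  W  L  W  L  W  L  W  L  W  L  W  L  W  L  W  L  W  L  W  L  W  L  W  L
Position 26 is L, so the second player wins.

Second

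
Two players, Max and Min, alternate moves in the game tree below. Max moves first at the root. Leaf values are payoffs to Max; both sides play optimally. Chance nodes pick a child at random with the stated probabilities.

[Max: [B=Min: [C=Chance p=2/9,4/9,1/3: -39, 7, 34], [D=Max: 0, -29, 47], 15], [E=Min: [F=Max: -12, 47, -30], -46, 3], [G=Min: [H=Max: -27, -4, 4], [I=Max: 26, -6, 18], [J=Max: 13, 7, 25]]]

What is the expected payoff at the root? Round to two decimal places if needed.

C (Chance): 2/9·-39 + 4/9·7 + 1/3·34 = 5.78
D (Max): max(0, -29, 47) = 47
B (Min): min(5.78, 47, 15) = 5.78
F (Max): max(-12, 47, -30) = 47
E (Min): min(47, -46, 3) = -46
H (Max): max(-27, -4, 4) = 4
I (Max): max(26, -6, 18) = 26
J (Max): max(13, 7, 25) = 25
G (Min): min(4, 26, 25) = 4
Root (Max): max(5.78, -46, 4) = 5.78

5.78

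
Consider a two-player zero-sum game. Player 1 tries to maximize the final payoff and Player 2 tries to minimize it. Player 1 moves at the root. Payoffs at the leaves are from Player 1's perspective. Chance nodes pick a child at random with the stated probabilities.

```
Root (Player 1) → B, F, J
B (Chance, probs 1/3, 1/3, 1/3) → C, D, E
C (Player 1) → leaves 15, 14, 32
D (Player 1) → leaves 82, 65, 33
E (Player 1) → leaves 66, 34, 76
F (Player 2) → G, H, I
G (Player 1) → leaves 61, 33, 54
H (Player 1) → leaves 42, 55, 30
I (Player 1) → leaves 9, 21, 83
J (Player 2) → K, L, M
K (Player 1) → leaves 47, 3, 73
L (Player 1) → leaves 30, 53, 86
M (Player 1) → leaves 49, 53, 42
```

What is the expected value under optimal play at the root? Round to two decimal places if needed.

63.33

C (Player 1): max(15, 14, 32) = 32
D (Player 1): max(82, 65, 33) = 82
E (Player 1): max(66, 34, 76) = 76
B (Chance): 1/3·32 + 1/3·82 + 1/3·76 = 63.33
G (Player 1): max(61, 33, 54) = 61
H (Player 1): max(42, 55, 30) = 55
I (Player 1): max(9, 21, 83) = 83
F (Player 2): min(61, 55, 83) = 55
K (Player 1): max(47, 3, 73) = 73
L (Player 1): max(30, 53, 86) = 86
M (Player 1): max(49, 53, 42) = 53
J (Player 2): min(73, 86, 53) = 53
Root (Player 1): max(63.33, 55, 53) = 63.33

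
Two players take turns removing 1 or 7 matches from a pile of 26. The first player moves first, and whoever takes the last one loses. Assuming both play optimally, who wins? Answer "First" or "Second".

Mark each pile size as W (mover wins) or L (mover loses):
i:   0  1  2  3  4  5  6  7  8  9 10 11 12 13 14 15 16 17 18 19 20 21 22 23 24 25 26
     W  L  W  L  W  L  W  L  W  L  W  L  W  L  W  L  W  L  W  L  W  L  W  L  W  L  W
Position 26 is W, so the first player wins.

First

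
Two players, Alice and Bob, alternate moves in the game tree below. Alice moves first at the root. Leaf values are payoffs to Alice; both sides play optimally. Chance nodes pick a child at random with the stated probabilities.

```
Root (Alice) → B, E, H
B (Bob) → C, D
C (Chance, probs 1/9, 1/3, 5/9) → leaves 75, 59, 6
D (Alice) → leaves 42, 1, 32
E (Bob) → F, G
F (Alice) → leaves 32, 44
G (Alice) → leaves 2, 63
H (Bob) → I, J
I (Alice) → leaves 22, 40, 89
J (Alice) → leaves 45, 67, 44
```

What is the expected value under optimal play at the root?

67

C (Chance): 1/9·75 + 1/3·59 + 5/9·6 = 31.33
D (Alice): max(42, 1, 32) = 42
B (Bob): min(31.33, 42) = 31.33
F (Alice): max(32, 44) = 44
G (Alice): max(2, 63) = 63
E (Bob): min(44, 63) = 44
I (Alice): max(22, 40, 89) = 89
J (Alice): max(45, 67, 44) = 67
H (Bob): min(89, 67) = 67
Root (Alice): max(31.33, 44, 67) = 67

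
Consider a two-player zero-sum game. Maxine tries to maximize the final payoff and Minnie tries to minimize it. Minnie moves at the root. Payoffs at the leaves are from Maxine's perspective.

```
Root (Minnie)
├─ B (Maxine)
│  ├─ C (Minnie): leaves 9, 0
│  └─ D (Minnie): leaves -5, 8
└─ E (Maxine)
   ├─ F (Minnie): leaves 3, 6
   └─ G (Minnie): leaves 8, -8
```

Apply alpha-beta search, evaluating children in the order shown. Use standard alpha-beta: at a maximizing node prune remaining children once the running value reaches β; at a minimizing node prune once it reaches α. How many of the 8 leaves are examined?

5

C [α=-∞,β=+∞]: v=0
D [α=0,β=+∞]: v=-5 after child 1 ≤ α → α-cutoff, skip 1
B [α=-∞,β=+∞]: v=0
F [α=-∞,β=0]: v=3
E [α=-∞,β=0]: v=3 after child 1 ≥ β → β-cutoff, skip 1
Root [α=-∞,β=+∞]: v=0
Leaves evaluated: 5 of 8.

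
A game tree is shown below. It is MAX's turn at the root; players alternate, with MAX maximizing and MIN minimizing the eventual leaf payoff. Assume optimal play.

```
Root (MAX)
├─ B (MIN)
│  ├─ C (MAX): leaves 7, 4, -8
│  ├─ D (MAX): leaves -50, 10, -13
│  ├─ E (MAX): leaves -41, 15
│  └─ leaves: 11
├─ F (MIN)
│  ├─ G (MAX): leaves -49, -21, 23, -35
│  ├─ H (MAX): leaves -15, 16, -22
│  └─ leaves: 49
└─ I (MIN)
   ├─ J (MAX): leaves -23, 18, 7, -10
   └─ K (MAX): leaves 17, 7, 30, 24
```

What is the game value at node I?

J: max(-23, 18, 7, -10) = 18
K: max(17, 7, 30, 24) = 30
I: min(18, 30) = 18

18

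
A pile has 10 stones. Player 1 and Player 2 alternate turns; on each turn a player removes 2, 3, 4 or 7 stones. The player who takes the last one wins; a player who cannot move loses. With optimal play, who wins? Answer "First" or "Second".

Positions where the player to move wins (W) vs loses (L):
i:   0  1  2  3  4  5  6  7  8  9 10
     L  L  W  W  W  W  L  W  W  W  W
Position 10 is W, so the first player wins.

First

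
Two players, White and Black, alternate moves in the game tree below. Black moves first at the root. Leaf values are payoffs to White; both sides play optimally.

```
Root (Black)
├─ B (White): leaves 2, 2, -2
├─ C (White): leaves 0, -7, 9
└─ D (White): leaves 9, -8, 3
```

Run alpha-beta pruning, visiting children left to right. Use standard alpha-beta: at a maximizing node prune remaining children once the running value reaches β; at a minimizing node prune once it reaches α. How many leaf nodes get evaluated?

B [α=-∞,β=+∞]: v=2
C [α=-∞,β=2]: v=9
D [α=-∞,β=2]: v=9 after child 1 ≥ β → β-cutoff, skip 2
Root [α=-∞,β=+∞]: v=2
Leaves evaluated: 7 of 9.

7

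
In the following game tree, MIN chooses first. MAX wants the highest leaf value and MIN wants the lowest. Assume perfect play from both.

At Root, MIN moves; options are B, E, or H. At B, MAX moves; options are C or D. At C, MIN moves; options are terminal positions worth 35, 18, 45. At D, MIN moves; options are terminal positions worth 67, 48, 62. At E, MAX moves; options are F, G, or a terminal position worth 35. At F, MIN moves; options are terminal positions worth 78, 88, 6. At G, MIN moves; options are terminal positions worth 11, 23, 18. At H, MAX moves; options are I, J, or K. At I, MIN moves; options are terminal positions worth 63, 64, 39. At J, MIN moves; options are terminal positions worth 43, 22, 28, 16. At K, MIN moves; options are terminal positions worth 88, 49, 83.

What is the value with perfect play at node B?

48

C: min(35, 18, 45) = 18
D: min(67, 48, 62) = 48
B: max(18, 48) = 48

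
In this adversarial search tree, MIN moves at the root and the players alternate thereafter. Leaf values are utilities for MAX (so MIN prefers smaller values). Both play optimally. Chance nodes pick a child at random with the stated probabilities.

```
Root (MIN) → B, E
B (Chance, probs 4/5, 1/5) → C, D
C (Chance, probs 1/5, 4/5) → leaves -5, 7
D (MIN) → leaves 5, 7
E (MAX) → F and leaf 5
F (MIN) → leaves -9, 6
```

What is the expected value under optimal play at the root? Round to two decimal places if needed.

C (Chance): 1/5·-5 + 4/5·7 = 4.6
D (MIN): min(5, 7) = 5
B (Chance): 4/5·4.6 + 1/5·5 = 4.68
F (MIN): min(-9, 6) = -9
E (MAX): max(-9, 5) = 5
Root (MIN): min(4.68, 5) = 4.68

4.68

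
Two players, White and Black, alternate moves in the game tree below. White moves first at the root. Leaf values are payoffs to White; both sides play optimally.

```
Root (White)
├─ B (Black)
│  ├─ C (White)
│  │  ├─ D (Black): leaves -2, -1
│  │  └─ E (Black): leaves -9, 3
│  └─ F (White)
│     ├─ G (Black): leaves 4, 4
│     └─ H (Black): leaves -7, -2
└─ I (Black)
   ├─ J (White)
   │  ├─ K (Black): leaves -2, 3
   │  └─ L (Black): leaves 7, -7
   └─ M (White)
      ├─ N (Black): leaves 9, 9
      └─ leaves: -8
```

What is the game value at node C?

D: min(-2, -1) = -2
E: min(-9, 3) = -9
C: max(-2, -9) = -2

-2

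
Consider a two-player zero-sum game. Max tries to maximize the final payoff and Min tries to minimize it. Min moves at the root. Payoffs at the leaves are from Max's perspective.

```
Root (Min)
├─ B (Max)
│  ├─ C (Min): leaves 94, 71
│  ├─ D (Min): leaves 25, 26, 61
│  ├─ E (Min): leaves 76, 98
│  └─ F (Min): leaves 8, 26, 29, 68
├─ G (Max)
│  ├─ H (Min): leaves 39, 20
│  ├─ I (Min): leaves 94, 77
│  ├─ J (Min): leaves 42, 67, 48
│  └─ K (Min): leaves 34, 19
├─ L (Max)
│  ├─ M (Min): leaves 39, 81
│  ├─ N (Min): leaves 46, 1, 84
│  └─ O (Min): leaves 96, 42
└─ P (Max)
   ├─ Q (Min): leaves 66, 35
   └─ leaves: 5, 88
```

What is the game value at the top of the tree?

42

C (Min): min(94, 71) = 71
D (Min): min(25, 26, 61) = 25
E (Min): min(76, 98) = 76
F (Min): min(8, 26, 29, 68) = 8
B (Max): max(71, 25, 76, 8) = 76
H (Min): min(39, 20) = 20
I (Min): min(94, 77) = 77
J (Min): min(42, 67, 48) = 42
K (Min): min(34, 19) = 19
G (Max): max(20, 77, 42, 19) = 77
M (Min): min(39, 81) = 39
N (Min): min(46, 1, 84) = 1
O (Min): min(96, 42) = 42
L (Max): max(39, 1, 42) = 42
Q (Min): min(66, 35) = 35
P (Max): max(35, 5, 88) = 88
Root (Min): min(76, 77, 42, 88) = 42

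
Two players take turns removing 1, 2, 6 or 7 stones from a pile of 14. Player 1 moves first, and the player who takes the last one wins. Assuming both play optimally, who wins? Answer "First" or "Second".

First

Positions where the player to move wins (W) vs loses (L):
i:   0  1  2  3  4  5  6  7  8  9 10 11 12 13 14
     L  W  W  L  W  W  W  W  L  W  W  L  W  W  W
Position 14 is W, so the first player wins.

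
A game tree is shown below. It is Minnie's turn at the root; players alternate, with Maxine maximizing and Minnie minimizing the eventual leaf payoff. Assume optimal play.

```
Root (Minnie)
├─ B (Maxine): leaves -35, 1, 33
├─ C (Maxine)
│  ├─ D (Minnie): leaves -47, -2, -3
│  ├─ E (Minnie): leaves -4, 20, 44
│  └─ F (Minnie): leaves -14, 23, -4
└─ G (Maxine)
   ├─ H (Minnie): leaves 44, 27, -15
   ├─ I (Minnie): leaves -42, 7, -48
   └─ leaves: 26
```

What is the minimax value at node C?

-4

D: min(-47, -2, -3) = -47
E: min(-4, 20, 44) = -4
F: min(-14, 23, -4) = -14
C: max(-47, -4, -14) = -4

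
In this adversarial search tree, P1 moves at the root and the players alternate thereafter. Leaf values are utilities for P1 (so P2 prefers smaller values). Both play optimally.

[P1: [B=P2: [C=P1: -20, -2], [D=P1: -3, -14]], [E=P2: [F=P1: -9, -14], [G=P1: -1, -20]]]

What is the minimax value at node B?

C: max(-20, -2) = -2
D: max(-3, -14) = -3
B: min(-2, -3) = -3

-3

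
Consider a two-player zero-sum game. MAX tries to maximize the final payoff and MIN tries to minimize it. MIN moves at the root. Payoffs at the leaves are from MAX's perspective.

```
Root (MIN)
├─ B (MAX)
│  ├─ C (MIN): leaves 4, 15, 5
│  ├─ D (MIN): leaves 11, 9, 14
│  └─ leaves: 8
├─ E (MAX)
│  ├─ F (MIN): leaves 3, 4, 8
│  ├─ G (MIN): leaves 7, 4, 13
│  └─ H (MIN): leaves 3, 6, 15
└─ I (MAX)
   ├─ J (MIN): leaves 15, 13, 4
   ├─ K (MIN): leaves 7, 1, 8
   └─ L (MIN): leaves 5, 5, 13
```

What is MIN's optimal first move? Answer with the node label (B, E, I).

C (MIN): min(4, 15, 5) = 4
D (MIN): min(11, 9, 14) = 9
B (MAX): max(4, 9, 8) = 9
F (MIN): min(3, 4, 8) = 3
G (MIN): min(7, 4, 13) = 4
H (MIN): min(3, 6, 15) = 3
E (MAX): max(3, 4, 3) = 4
J (MIN): min(15, 13, 4) = 4
K (MIN): min(7, 1, 8) = 1
L (MIN): min(5, 5, 13) = 5
I (MAX): max(4, 1, 5) = 5
Root (MIN): min(9, 4, 5) = 4
MIN picks the child with the lowest value: E (value 4).

E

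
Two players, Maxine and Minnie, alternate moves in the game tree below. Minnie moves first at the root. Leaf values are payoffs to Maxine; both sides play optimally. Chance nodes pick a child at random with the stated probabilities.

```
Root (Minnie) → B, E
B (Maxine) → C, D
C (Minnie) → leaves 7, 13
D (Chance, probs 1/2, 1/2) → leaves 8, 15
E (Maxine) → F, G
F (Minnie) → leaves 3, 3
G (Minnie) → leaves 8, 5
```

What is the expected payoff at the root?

C (Minnie): min(7, 13) = 7
D (Chance): 1/2·8 + 1/2·15 = 11.5
B (Maxine): max(7, 11.5) = 11.5
F (Minnie): min(3, 3) = 3
G (Minnie): min(8, 5) = 5
E (Maxine): max(3, 5) = 5
Root (Minnie): min(11.5, 5) = 5

5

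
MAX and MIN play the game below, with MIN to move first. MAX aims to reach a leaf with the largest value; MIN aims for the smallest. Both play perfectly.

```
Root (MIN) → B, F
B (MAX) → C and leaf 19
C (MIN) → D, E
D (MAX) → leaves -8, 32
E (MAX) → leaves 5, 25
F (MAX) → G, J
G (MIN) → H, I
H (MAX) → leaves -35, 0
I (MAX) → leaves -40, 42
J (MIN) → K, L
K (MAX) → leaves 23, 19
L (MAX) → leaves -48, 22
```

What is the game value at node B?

25

D: max(-8, 32) = 32
E: max(5, 25) = 25
C: min(32, 25) = 25
B: max(25, 19) = 25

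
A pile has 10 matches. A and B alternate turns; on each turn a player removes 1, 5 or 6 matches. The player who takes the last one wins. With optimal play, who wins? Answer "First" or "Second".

Compute winning (W) and losing (L) positions by backward induction:
i:   0  1  2  3  4  5  6  7  8  9 10
     L  W  L  W  L  W  W  W  W  W  W
Position 10 is W, so the first player wins.

First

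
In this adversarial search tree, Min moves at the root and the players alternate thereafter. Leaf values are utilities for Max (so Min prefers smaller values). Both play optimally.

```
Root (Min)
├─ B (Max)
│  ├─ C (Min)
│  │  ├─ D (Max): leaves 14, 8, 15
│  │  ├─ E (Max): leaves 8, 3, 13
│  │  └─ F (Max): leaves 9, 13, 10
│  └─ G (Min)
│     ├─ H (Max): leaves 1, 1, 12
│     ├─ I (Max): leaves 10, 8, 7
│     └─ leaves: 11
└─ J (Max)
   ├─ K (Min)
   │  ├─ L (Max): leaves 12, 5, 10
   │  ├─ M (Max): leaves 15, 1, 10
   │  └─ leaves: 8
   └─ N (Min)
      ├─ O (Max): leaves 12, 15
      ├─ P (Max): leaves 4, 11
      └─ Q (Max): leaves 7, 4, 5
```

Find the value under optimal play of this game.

8

D (Max): max(14, 8, 15) = 15
E (Max): max(8, 3, 13) = 13
F (Max): max(9, 13, 10) = 13
C (Min): min(15, 13, 13) = 13
H (Max): max(1, 1, 12) = 12
I (Max): max(10, 8, 7) = 10
G (Min): min(12, 10, 11) = 10
B (Max): max(13, 10) = 13
L (Max): max(12, 5, 10) = 12
M (Max): max(15, 1, 10) = 15
K (Min): min(12, 15, 8) = 8
O (Max): max(12, 15) = 15
P (Max): max(4, 11) = 11
Q (Max): max(7, 4, 5) = 7
N (Min): min(15, 11, 7) = 7
J (Max): max(8, 7) = 8
Root (Min): min(13, 8) = 8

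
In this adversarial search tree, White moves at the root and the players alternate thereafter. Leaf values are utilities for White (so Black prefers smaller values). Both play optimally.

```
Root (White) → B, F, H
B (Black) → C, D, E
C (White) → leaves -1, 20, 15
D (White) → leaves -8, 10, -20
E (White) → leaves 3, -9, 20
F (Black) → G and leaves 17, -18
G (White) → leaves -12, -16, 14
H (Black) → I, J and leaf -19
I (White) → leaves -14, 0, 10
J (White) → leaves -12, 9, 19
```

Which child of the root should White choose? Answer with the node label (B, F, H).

C (White): max(-1, 20, 15) = 20
D (White): max(-8, 10, -20) = 10
E (White): max(3, -9, 20) = 20
B (Black): min(20, 10, 20) = 10
G (White): max(-12, -16, 14) = 14
F (Black): min(14, 17, -18) = -18
I (White): max(-14, 0, 10) = 10
J (White): max(-12, 9, 19) = 19
H (Black): min(10, 19, -19) = -19
Root (White): max(10, -18, -19) = 10
White picks the child with the highest value: B (value 10).

B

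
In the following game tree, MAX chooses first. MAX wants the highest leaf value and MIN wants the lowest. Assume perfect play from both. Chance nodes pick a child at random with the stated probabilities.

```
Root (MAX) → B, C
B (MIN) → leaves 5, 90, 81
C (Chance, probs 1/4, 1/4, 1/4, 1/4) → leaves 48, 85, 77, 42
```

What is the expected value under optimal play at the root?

B (MIN): min(5, 90, 81) = 5
C (Chance): 1/4·48 + 1/4·85 + 1/4·77 + 1/4·42 = 63
Root (MAX): max(5, 63) = 63

63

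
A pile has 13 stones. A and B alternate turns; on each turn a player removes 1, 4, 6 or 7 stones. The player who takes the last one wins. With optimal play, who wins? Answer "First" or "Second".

Compute winning (W) and losing (L) positions by backward induction:
i:   0  1  2  3  4  5  6  7  8  9 10 11 12 13
     L  W  L  W  W  L  W  W  W  W  L  W  W  L
Position 13 is L, so the second player wins.

Second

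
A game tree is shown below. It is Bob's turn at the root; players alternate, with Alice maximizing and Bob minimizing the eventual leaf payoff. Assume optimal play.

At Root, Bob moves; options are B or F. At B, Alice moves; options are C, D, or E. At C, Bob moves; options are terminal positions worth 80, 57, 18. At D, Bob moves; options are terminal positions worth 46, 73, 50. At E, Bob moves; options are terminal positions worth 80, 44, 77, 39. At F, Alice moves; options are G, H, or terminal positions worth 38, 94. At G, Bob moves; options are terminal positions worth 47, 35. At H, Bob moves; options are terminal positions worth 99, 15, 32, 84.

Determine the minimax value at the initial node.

C (Bob): min(80, 57, 18) = 18
D (Bob): min(46, 73, 50) = 46
E (Bob): min(80, 44, 77, 39) = 39
B (Alice): max(18, 46, 39) = 46
G (Bob): min(47, 35) = 35
H (Bob): min(99, 15, 32, 84) = 15
F (Alice): max(35, 15, 38, 94) = 94
Root (Bob): min(46, 94) = 46

46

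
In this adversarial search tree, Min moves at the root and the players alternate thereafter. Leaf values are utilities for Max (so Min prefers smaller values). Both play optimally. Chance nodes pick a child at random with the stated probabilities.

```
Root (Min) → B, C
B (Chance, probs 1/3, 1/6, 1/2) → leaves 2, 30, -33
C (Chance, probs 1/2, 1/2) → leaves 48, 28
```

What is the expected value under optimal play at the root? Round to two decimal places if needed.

-10.83

B (Chance): 1/3·2 + 1/6·30 + 1/2·-33 = -10.83
C (Chance): 1/2·48 + 1/2·28 = 38
Root (Min): min(-10.83, 38) = -10.83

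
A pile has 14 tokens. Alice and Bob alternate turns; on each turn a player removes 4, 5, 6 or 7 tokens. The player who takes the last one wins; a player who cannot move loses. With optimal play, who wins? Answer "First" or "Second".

Second

W/L table (W = player to move can force a win):
i:   0  1  2  3  4  5  6  7  8  9 10 11 12 13 14
     L  L  L  L  W  W  W  W  W  W  W  L  L  L  L
Position 14 is L, so the second player wins.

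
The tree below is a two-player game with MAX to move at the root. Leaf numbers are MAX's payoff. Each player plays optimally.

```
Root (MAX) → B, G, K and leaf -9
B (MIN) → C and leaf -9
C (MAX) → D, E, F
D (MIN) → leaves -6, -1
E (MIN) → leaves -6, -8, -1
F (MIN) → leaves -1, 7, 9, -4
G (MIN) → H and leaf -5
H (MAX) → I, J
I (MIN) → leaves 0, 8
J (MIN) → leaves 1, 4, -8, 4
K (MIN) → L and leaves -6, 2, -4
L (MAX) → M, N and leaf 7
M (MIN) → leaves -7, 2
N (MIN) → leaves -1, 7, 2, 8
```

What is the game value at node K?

-6

M: min(-7, 2) = -7
N: min(-1, 7, 2, 8) = -1
L: max(-7, -1, 7) = 7
K: min(7, -6, 2, -4) = -6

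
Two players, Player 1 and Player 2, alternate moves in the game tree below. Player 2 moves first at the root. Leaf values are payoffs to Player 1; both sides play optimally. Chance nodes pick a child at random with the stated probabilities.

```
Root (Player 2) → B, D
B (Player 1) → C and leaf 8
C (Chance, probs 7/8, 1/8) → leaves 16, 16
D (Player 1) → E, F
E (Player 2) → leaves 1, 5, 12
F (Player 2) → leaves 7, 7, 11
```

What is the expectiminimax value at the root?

7

C (Chance): 7/8·16 + 1/8·16 = 16
B (Player 1): max(16, 8) = 16
E (Player 2): min(1, 5, 12) = 1
F (Player 2): min(7, 7, 11) = 7
D (Player 1): max(1, 7) = 7
Root (Player 2): min(16, 7) = 7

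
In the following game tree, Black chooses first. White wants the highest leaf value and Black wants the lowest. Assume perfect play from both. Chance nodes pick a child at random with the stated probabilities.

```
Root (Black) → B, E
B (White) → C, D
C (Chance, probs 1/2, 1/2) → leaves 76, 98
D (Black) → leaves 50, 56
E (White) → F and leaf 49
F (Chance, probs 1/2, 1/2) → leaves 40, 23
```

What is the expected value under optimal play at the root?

C (Chance): 1/2·76 + 1/2·98 = 87
D (Black): min(50, 56) = 50
B (White): max(87, 50) = 87
F (Chance): 1/2·40 + 1/2·23 = 31.5
E (White): max(31.5, 49) = 49
Root (Black): min(87, 49) = 49

49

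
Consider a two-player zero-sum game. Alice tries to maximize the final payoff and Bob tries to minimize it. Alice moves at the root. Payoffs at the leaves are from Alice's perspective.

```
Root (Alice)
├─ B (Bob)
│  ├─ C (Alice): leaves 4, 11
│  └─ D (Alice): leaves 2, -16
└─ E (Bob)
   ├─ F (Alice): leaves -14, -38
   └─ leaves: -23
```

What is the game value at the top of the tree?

2

C (Alice): max(4, 11) = 11
D (Alice): max(2, -16) = 2
B (Bob): min(11, 2) = 2
F (Alice): max(-14, -38) = -14
E (Bob): min(-14, -23) = -23
Root (Alice): max(2, -23) = 2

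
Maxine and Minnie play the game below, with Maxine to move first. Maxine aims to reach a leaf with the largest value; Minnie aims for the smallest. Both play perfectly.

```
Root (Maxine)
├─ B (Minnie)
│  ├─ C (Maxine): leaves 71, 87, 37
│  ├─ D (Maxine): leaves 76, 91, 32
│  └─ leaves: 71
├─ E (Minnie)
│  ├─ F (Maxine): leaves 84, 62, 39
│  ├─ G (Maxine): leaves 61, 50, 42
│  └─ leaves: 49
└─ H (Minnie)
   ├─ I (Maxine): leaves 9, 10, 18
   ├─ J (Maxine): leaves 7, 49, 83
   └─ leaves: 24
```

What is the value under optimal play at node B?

71

C: max(71, 87, 37) = 87
D: max(76, 91, 32) = 91
B: min(87, 91, 71) = 71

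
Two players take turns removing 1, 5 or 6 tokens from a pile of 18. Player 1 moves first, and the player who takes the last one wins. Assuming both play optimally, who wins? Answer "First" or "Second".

i:   0  1  2  3  4  5  6  7  8  9 10 11 12 13 14 15 16 17 18
     L  W  L  W  L  W  W  W  W  W  W  L  W  L  W  L  W  W  W
Position 18 is W, so the first player wins.

First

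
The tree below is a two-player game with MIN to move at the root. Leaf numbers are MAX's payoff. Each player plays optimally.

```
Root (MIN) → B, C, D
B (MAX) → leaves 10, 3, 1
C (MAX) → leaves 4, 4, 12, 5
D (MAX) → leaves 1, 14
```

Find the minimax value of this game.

B (MAX): max(10, 3, 1) = 10
C (MAX): max(4, 4, 12, 5) = 12
D (MAX): max(1, 14) = 14
Root (MIN): min(10, 12, 14) = 10

10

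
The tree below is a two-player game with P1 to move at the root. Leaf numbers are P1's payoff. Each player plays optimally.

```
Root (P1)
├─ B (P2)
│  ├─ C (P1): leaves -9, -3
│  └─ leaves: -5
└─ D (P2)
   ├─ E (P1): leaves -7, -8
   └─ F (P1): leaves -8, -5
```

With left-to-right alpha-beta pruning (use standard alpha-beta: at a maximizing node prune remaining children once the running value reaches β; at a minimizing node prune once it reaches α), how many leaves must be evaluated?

C [α=-∞,β=+∞]: v=-3
B [α=-∞,β=+∞]: v=-5
E [α=-5,β=+∞]: v=-7
D [α=-5,β=+∞]: v=-7 after child 1 ≤ α → α-cutoff, skip 1
Root [α=-∞,β=+∞]: v=-5
Leaves evaluated: 5 of 7.

5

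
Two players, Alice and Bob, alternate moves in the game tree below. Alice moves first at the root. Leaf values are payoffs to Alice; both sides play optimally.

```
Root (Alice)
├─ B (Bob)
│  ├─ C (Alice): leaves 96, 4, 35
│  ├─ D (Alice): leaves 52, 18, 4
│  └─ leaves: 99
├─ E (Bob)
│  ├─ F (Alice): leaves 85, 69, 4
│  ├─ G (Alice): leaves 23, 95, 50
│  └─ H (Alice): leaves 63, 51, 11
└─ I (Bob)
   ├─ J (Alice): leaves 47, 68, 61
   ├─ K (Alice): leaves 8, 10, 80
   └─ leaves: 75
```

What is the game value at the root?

68

C (Alice): max(96, 4, 35) = 96
D (Alice): max(52, 18, 4) = 52
B (Bob): min(96, 52, 99) = 52
F (Alice): max(85, 69, 4) = 85
G (Alice): max(23, 95, 50) = 95
H (Alice): max(63, 51, 11) = 63
E (Bob): min(85, 95, 63) = 63
J (Alice): max(47, 68, 61) = 68
K (Alice): max(8, 10, 80) = 80
I (Bob): min(68, 80, 75) = 68
Root (Alice): max(52, 63, 68) = 68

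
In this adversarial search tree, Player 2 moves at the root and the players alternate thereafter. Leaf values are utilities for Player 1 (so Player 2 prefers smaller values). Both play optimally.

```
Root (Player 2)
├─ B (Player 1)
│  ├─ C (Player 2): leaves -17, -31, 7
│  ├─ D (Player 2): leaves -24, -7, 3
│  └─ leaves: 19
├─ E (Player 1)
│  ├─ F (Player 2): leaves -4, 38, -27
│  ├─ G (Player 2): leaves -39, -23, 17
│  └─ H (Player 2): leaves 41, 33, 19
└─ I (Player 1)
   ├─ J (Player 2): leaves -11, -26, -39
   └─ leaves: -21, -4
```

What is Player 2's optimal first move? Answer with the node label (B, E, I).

C (Player 2): min(-17, -31, 7) = -31
D (Player 2): min(-24, -7, 3) = -24
B (Player 1): max(-31, -24, 19) = 19
F (Player 2): min(-4, 38, -27) = -27
G (Player 2): min(-39, -23, 17) = -39
H (Player 2): min(41, 33, 19) = 19
E (Player 1): max(-27, -39, 19) = 19
J (Player 2): min(-11, -26, -39) = -39
I (Player 1): max(-39, -21, -4) = -4
Root (Player 2): min(19, 19, -4) = -4
Player 2 picks the child with the lowest value: I (value -4).

I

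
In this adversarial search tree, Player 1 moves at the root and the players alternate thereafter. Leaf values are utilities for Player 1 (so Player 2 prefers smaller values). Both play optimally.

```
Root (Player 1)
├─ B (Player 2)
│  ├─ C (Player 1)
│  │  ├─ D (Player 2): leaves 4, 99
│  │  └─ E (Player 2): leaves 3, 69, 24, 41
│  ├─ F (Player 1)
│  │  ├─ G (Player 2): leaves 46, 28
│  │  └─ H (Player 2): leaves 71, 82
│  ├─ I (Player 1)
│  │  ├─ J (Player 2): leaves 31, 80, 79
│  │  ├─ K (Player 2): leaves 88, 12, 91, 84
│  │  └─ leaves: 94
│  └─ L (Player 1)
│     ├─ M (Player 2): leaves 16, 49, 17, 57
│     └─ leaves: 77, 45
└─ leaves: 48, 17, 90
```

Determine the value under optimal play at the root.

D (Player 2): min(4, 99) = 4
E (Player 2): min(3, 69, 24, 41) = 3
C (Player 1): max(4, 3) = 4
G (Player 2): min(46, 28) = 28
H (Player 2): min(71, 82) = 71
F (Player 1): max(28, 71) = 71
J (Player 2): min(31, 80, 79) = 31
K (Player 2): min(88, 12, 91, 84) = 12
I (Player 1): max(31, 12, 94) = 94
M (Player 2): min(16, 49, 17, 57) = 16
L (Player 1): max(16, 77, 45) = 77
B (Player 2): min(4, 71, 94, 77) = 4
Root (Player 1): max(4, 48, 17, 90) = 90

90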